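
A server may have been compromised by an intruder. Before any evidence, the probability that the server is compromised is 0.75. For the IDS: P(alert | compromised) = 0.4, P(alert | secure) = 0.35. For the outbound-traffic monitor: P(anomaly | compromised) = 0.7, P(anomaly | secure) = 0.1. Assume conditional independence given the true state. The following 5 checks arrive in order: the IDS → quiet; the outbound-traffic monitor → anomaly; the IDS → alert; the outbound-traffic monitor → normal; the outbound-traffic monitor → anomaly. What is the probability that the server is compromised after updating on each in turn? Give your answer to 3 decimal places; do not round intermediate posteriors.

0.981

Apply Bayes' rule sequentially, carrying P(compromised) forward.
After the IDS='quiet': P(compromised) = 0.6·0.7500 / (0.6·0.7500 + 0.65·0.2500) ≈ 0.7347
After the outbound-traffic monitor='anomaly': P(compromised) = 0.7·0.7347 / (0.7·0.7347 + 0.1·0.2653) ≈ 0.9509
After the IDS='alert': P(compromised) = 0.4·0.9509 / (0.4·0.9509 + 0.35·0.0491) ≈ 0.9568
After the outbound-traffic monitor='normal': P(compromised) = 0.3·0.9568 / (0.3·0.9568 + 0.9·0.0432) ≈ 0.8807
After the outbound-traffic monitor='anomaly': P(compromised) = 0.7·0.8807 / (0.7·0.8807 + 0.1·0.1193) ≈ 0.9810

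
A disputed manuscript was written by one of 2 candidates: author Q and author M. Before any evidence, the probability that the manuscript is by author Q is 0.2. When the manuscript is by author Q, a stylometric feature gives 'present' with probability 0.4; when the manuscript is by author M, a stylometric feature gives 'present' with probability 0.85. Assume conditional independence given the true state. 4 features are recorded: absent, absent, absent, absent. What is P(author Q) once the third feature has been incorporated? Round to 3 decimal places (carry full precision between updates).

After 'absent': P(author Q) = 0.6·0.2000 / (0.6·0.2000 + 0.15·0.8000) ≈ 0.5000
After 'absent': P(author Q) = 0.6·0.5000 / (0.6·0.5000 + 0.15·0.5000) ≈ 0.8000
After 'absent': P(author Q) = 0.6·0.8000 / (0.6·0.8000 + 0.15·0.2000) ≈ 0.9412

0.941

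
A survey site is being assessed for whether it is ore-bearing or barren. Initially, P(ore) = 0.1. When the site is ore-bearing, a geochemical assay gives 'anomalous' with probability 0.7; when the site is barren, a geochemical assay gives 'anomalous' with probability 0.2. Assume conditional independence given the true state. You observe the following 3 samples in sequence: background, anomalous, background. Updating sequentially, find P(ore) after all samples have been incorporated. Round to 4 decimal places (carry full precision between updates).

0.0519

Each posterior becomes the prior for the next update.
After 'background': P(ore) = 0.3·0.1000 / (0.3·0.1000 + 0.8·0.9000) ≈ 0.0400
After 'anomalous': P(ore) = 0.7·0.0400 / (0.7·0.0400 + 0.2·0.9600) ≈ 0.1273
After 'background': P(ore) = 0.3·0.1273 / (0.3·0.1273 + 0.8·0.8727) ≈ 0.0519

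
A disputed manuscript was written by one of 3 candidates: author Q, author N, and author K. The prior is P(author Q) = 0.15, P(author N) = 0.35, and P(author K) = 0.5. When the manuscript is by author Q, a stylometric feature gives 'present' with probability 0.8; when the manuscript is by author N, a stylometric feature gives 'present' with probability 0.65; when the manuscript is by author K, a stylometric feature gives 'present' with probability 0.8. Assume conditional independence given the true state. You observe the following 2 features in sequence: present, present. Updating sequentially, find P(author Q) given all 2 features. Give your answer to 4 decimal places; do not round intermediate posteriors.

0.1703

Apply Bayes' rule sequentially, carrying P(author Q) forward.
After 'present': normaliser = 0.8·0.1500 + 0.65·0.3500 + 0.8·0.5000; P(author Q) ≈ 0.1605, P(author N) ≈ 0.3043, P(author K) ≈ 0.5351
After 'present': normaliser = 0.8·0.1605 + 0.65·0.3043 + 0.8·0.5351; P(author Q) ≈ 0.1703, P(author N) ≈ 0.2622, P(author K) ≈ 0.5675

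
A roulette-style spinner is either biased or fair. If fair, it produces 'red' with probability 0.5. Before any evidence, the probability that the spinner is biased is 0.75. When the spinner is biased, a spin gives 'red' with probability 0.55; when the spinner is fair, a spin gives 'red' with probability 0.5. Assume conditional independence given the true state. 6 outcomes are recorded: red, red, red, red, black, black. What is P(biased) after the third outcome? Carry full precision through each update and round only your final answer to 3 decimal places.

After 'red': P(biased) = 0.55·0.7500 / (0.55·0.7500 + 0.5·0.2500) ≈ 0.7674
After 'red': P(biased) = 0.55·0.7674 / (0.55·0.7674 + 0.5·0.2326) ≈ 0.7840
After 'red': P(biased) = 0.55·0.7840 / (0.55·0.7840 + 0.5·0.2160) ≈ 0.7997

0.800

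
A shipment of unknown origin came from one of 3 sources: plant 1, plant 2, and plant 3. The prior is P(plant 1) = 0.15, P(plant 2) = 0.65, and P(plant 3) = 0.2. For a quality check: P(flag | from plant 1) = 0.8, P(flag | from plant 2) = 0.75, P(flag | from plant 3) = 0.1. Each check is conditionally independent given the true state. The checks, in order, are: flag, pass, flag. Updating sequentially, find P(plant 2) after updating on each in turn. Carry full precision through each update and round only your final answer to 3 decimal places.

Each posterior becomes the prior for the next update.
After 'flag': normaliser = 0.8·0.1500 + 0.75·0.6500 + 0.1·0.2000; P(plant 1) ≈ 0.1912, P(plant 2) ≈ 0.7769, P(plant 3) ≈ 0.0319
After 'pass': normaliser = 0.2·0.1912 + 0.25·0.7769 + 0.9·0.0319; P(plant 1) ≈ 0.1465, P(plant 2) ≈ 0.7437, P(plant 3) ≈ 0.1098
After 'flag': normaliser = 0.8·0.1465 + 0.75·0.7437 + 0.1·0.1098; P(plant 1) ≈ 0.1708, P(plant 2) ≈ 0.8132, P(plant 3) ≈ 0.0160

0.813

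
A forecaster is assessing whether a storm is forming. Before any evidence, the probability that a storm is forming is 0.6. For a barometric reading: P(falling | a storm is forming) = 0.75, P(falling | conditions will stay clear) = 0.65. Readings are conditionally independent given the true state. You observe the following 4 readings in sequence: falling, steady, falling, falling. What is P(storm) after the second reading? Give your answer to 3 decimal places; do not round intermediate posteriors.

0.553

After 'falling': P(storm) = 0.75·0.6000 / (0.75·0.6000 + 0.65·0.4000) ≈ 0.6338
After 'steady': P(storm) = 0.25·0.6338 / (0.25·0.6338 + 0.35·0.3662) ≈ 0.5528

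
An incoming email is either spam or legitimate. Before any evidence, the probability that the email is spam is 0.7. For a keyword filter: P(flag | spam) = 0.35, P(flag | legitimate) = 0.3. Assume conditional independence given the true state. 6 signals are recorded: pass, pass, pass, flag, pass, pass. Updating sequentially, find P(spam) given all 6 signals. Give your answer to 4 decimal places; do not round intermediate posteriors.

After 'pass': P(spam) = 0.65·0.7000 / (0.65·0.7000 + 0.7·0.3000) ≈ 0.6842
After 'pass': P(spam) = 0.65·0.6842 / (0.65·0.6842 + 0.7·0.3158) ≈ 0.6680
After 'pass': P(spam) = 0.65·0.6680 / (0.65·0.6680 + 0.7·0.3320) ≈ 0.6513
After 'flag': P(spam) = 0.35·0.6513 / (0.35·0.6513 + 0.3·0.3487) ≈ 0.6855
After 'pass': P(spam) = 0.65·0.6855 / (0.65·0.6855 + 0.7·0.3145) ≈ 0.6693
After 'pass': P(spam) = 0.65·0.6693 / (0.65·0.6693 + 0.7·0.3307) ≈ 0.6527

0.6527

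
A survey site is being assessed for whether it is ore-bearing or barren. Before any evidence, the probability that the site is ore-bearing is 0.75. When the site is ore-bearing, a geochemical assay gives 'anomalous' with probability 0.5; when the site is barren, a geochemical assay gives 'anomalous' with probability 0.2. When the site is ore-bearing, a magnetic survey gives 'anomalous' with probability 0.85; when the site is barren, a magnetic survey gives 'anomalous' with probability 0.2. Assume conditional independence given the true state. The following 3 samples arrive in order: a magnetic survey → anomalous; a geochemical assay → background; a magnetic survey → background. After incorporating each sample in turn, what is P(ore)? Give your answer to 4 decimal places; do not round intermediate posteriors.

Apply Bayes' rule sequentially, carrying P(ore) forward.
After a magnetic survey='anomalous': P(ore) = 0.85·0.7500 / (0.85·0.7500 + 0.2·0.2500) ≈ 0.9273
After a geochemical assay='background': P(ore) = 0.5·0.9273 / (0.5·0.9273 + 0.8·0.0727) ≈ 0.8885
After a magnetic survey='background': P(ore) = 0.15·0.8885 / (0.15·0.8885 + 0.8·0.1115) ≈ 0.5991

0.5991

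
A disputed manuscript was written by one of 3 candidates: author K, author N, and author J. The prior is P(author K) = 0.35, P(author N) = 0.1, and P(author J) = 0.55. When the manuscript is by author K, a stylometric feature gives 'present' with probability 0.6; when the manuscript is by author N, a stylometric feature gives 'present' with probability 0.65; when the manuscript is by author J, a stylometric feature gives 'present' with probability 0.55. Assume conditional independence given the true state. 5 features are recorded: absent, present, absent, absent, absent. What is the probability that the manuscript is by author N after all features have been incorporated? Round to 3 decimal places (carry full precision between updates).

After 'absent': normaliser = 0.4·0.3500 + 0.35·0.1000 + 0.45·0.5500; P(author K) ≈ 0.3314, P(author N) ≈ 0.0828, P(author J) ≈ 0.5858
After 'present': normaliser = 0.6·0.3314 + 0.65·0.0828 + 0.55·0.5858; P(author K) ≈ 0.3459, P(author N) ≈ 0.0937, P(author J) ≈ 0.5605
After 'absent': normaliser = 0.4·0.3459 + 0.35·0.0937 + 0.45·0.5605; P(author K) ≈ 0.3268, P(author N) ≈ 0.0774, P(author J) ≈ 0.5958
After 'absent': normaliser = 0.4·0.3268 + 0.35·0.0774 + 0.45·0.5958; P(author K) ≈ 0.3069, P(author N) ≈ 0.0636, P(author J) ≈ 0.6295
After 'absent': normaliser = 0.4·0.3069 + 0.35·0.0636 + 0.45·0.6295; P(author K) ≈ 0.2866, P(author N) ≈ 0.0520, P(author J) ≈ 0.6614

0.052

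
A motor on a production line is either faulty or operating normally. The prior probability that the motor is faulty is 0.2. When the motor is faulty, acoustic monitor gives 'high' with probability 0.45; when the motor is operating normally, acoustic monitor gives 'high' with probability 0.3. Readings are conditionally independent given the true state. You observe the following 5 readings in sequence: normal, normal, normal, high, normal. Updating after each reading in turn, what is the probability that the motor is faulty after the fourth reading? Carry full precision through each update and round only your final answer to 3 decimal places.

0.154

After 'normal': P(faulty) = 0.55·0.2000 / (0.55·0.2000 + 0.7·0.8000) ≈ 0.1642
After 'normal': P(faulty) = 0.55·0.1642 / (0.55·0.1642 + 0.7·0.8358) ≈ 0.1337
After 'normal': P(faulty) = 0.55·0.1337 / (0.55·0.1337 + 0.7·0.8663) ≈ 0.1081
After 'high': P(faulty) = 0.45·0.1081 / (0.45·0.1081 + 0.3·0.8919) ≈ 0.1539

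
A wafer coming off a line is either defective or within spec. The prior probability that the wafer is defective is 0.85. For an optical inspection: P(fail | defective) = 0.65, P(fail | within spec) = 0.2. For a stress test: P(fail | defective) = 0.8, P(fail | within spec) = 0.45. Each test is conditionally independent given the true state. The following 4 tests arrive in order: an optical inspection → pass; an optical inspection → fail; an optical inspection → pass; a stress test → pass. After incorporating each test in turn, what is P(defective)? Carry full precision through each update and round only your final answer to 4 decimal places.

After an optical inspection='pass': P(defective) = 0.35·0.8500 / (0.35·0.8500 + 0.8·0.1500) ≈ 0.7126
After an optical inspection='fail': P(defective) = 0.65·0.7126 / (0.65·0.7126 + 0.2·0.2874) ≈ 0.8896
After an optical inspection='pass': P(defective) = 0.35·0.8896 / (0.35·0.8896 + 0.8·0.1104) ≈ 0.7790
After a stress test='pass': P(defective) = 0.2·0.7790 / (0.2·0.7790 + 0.55·0.2210) ≈ 0.5618

0.5618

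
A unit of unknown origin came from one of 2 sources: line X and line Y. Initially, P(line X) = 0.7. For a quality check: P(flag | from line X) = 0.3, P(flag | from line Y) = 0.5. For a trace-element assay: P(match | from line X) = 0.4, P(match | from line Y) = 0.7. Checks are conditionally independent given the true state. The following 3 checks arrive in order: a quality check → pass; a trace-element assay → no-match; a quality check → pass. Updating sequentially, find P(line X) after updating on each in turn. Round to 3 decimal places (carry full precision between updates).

After a quality check='pass': P(line X) = 0.7·0.7000 / (0.7·0.7000 + 0.5·0.3000) ≈ 0.7656
After a trace-element assay='no-match': P(line X) = 0.6·0.7656 / (0.6·0.7656 + 0.3·0.2344) ≈ 0.8673
After a quality check='pass': P(line X) = 0.7·0.8673 / (0.7·0.8673 + 0.5·0.1327) ≈ 0.9014

0.901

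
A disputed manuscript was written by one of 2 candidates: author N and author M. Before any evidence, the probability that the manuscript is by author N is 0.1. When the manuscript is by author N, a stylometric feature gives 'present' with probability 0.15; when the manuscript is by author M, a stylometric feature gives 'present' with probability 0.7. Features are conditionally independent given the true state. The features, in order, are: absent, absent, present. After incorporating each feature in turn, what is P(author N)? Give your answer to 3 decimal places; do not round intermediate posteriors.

0.160

After 'absent': P(author N) = 0.85·0.1000 / (0.85·0.1000 + 0.3·0.9000) ≈ 0.2394
After 'absent': P(author N) = 0.85·0.2394 / (0.85·0.2394 + 0.3·0.7606) ≈ 0.4715
After 'present': P(author N) = 0.15·0.4715 / (0.15·0.4715 + 0.7·0.5285) ≈ 0.1605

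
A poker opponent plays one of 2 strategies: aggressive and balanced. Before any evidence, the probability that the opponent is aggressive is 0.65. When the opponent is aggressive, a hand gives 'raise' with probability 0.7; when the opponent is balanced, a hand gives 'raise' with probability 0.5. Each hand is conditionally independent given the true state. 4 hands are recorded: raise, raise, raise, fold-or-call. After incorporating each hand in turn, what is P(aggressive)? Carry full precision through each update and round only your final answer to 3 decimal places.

Apply Bayes' rule sequentially, carrying P(aggressive) forward.
After 'raise': P(aggressive) = 0.7·0.6500 / (0.7·0.6500 + 0.5·0.3500) ≈ 0.7222
After 'raise': P(aggressive) = 0.7·0.7222 / (0.7·0.7222 + 0.5·0.2778) ≈ 0.7845
After 'raise': P(aggressive) = 0.7·0.7845 / (0.7·0.7845 + 0.5·0.2155) ≈ 0.8360
After 'fold-or-call': P(aggressive) = 0.3·0.8360 / (0.3·0.8360 + 0.5·0.1640) ≈ 0.7535

0.754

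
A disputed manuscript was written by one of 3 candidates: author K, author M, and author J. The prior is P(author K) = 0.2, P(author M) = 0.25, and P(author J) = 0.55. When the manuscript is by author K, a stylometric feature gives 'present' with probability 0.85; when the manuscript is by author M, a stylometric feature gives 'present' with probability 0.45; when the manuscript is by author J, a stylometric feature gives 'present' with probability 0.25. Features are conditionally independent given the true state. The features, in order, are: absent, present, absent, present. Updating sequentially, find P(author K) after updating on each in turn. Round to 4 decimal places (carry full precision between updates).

0.0858

After 'absent': normaliser = 0.15·0.2000 + 0.55·0.2500 + 0.75·0.5500; P(author K) ≈ 0.0517, P(author M) ≈ 0.2371, P(author J) ≈ 0.7112
After 'present': normaliser = 0.85·0.0517 + 0.45·0.2371 + 0.25·0.7112; P(author K) ≈ 0.1339, P(author M) ≈ 0.3248, P(author J) ≈ 0.5413
After 'absent': normaliser = 0.15·0.1339 + 0.55·0.3248 + 0.75·0.5413; P(author K) ≈ 0.0332, P(author M) ≈ 0.2954, P(author J) ≈ 0.6714
After 'present': normaliser = 0.85·0.0332 + 0.45·0.2954 + 0.25·0.6714; P(author K) ≈ 0.0858, P(author M) ≈ 0.4041, P(author J) ≈ 0.5102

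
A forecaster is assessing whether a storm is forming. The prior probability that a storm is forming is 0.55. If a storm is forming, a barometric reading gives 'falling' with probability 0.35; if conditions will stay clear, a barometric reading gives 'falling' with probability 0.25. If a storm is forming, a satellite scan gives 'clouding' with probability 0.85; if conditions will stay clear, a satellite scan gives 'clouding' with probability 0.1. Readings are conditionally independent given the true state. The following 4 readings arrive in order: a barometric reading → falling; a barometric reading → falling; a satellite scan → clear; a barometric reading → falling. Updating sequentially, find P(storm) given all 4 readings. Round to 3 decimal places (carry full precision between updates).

0.359

After a barometric reading='falling': P(storm) = 0.35·0.5500 / (0.35·0.5500 + 0.25·0.4500) ≈ 0.6311
After a barometric reading='falling': P(storm) = 0.35·0.6311 / (0.35·0.6311 + 0.25·0.3689) ≈ 0.7055
After a satellite scan='clear': P(storm) = 0.15·0.7055 / (0.15·0.7055 + 0.9·0.2945) ≈ 0.2853
After a barometric reading='falling': P(storm) = 0.35·0.2853 / (0.35·0.2853 + 0.25·0.7147) ≈ 0.3585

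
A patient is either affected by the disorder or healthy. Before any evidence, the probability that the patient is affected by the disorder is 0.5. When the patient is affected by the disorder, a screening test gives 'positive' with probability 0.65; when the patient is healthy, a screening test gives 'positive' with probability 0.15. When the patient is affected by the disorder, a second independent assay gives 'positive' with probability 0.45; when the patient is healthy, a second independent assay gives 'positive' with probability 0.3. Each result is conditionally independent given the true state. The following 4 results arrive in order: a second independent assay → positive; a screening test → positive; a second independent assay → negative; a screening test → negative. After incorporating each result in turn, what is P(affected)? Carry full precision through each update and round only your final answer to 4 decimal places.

After a second independent assay='positive': P(affected) = 0.45·0.5000 / (0.45·0.5000 + 0.3·0.5000) ≈ 0.6000
After a screening test='positive': P(affected) = 0.65·0.6000 / (0.65·0.6000 + 0.15·0.4000) ≈ 0.8667
After a second independent assay='negative': P(affected) = 0.55·0.8667 / (0.55·0.8667 + 0.7·0.1333) ≈ 0.8363
After a screening test='negative': P(affected) = 0.35·0.8363 / (0.35·0.8363 + 0.85·0.1637) ≈ 0.6777

0.6777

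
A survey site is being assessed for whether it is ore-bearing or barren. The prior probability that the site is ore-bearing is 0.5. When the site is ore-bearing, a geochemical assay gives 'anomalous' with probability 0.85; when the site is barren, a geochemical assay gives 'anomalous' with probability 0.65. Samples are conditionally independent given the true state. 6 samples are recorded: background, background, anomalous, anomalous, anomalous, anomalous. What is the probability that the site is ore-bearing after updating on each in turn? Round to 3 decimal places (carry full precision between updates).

After 'background': P(ore) = 0.15·0.5000 / (0.15·0.5000 + 0.35·0.5000) ≈ 0.3000
After 'background': P(ore) = 0.15·0.3000 / (0.15·0.3000 + 0.35·0.7000) ≈ 0.1552
After 'anomalous': P(ore) = 0.85·0.1552 / (0.85·0.1552 + 0.65·0.8448) ≈ 0.1937
After 'anomalous': P(ore) = 0.85·0.1937 / (0.85·0.1937 + 0.65·0.8063) ≈ 0.2390
After 'anomalous': P(ore) = 0.85·0.2390 / (0.85·0.2390 + 0.65·0.7610) ≈ 0.2912
After 'anomalous': P(ore) = 0.85·0.2912 / (0.85·0.2912 + 0.65·0.7088) ≈ 0.3494

0.349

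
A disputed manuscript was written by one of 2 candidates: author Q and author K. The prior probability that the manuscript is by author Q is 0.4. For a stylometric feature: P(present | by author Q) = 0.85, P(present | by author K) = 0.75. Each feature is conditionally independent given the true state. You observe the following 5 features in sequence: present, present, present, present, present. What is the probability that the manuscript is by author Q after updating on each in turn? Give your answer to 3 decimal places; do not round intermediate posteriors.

0.555

After 'present': P(author Q) = 0.85·0.4000 / (0.85·0.4000 + 0.75·0.6000) ≈ 0.4304
After 'present': P(author Q) = 0.85·0.4304 / (0.85·0.4304 + 0.75·0.5696) ≈ 0.4613
After 'present': P(author Q) = 0.85·0.4613 / (0.85·0.4613 + 0.75·0.5387) ≈ 0.4925
After 'present': P(author Q) = 0.85·0.4925 / (0.85·0.4925 + 0.75·0.5075) ≈ 0.5238
After 'present': P(author Q) = 0.85·0.5238 / (0.85·0.5238 + 0.75·0.4762) ≈ 0.5549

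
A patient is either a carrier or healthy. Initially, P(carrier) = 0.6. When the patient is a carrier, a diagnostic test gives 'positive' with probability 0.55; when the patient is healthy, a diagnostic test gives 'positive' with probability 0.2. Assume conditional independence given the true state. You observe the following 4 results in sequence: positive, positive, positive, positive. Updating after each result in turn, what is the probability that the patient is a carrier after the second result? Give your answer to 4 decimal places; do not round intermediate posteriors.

0.9190

After 'positive': P(carrier) = 0.55·0.6000 / (0.55·0.6000 + 0.2·0.4000) ≈ 0.8049
After 'positive': P(carrier) = 0.55·0.8049 / (0.55·0.8049 + 0.2·0.1951) ≈ 0.9190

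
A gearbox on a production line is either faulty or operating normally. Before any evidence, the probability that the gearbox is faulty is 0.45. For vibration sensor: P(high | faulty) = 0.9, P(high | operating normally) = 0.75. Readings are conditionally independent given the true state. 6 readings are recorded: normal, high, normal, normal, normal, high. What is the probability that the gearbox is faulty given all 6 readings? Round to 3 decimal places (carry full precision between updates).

0.029

After 'normal': P(faulty) = 0.1·0.4500 / (0.1·0.4500 + 0.25·0.5500) ≈ 0.2466
After 'high': P(faulty) = 0.9·0.2466 / (0.9·0.2466 + 0.75·0.7534) ≈ 0.2820
After 'normal': P(faulty) = 0.1·0.2820 / (0.1·0.2820 + 0.25·0.7180) ≈ 0.1358
After 'normal': P(faulty) = 0.1·0.1358 / (0.1·0.1358 + 0.25·0.8642) ≈ 0.0591
After 'normal': P(faulty) = 0.1·0.0591 / (0.1·0.0591 + 0.25·0.9409) ≈ 0.0245
After 'high': P(faulty) = 0.9·0.0245 / (0.9·0.0245 + 0.75·0.9755) ≈ 0.0293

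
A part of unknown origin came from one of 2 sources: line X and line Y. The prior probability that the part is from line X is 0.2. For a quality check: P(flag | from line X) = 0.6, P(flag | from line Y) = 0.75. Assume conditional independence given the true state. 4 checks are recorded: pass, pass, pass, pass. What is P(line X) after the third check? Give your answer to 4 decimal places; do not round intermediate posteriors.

After 'pass': P(line X) = 0.4·0.2000 / (0.4·0.2000 + 0.25·0.8000) ≈ 0.2857
After 'pass': P(line X) = 0.4·0.2857 / (0.4·0.2857 + 0.25·0.7143) ≈ 0.3902
After 'pass': P(line X) = 0.4·0.3902 / (0.4·0.3902 + 0.25·0.6098) ≈ 0.5059

0.5059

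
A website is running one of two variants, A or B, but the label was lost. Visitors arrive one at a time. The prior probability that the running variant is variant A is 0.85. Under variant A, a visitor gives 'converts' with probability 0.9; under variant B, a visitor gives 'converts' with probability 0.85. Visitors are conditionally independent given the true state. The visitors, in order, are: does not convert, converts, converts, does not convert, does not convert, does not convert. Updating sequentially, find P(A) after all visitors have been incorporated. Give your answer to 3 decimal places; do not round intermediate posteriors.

0.557

After 'does not convert': P(A) = 0.1·0.8500 / (0.1·0.8500 + 0.15·0.1500) ≈ 0.7907
After 'converts': P(A) = 0.9·0.7907 / (0.9·0.7907 + 0.85·0.2093) ≈ 0.8000
After 'converts': P(A) = 0.9·0.8000 / (0.9·0.8000 + 0.85·0.2000) ≈ 0.8090
After 'does not convert': P(A) = 0.1·0.8090 / (0.1·0.8090 + 0.15·0.1910) ≈ 0.7385
After 'does not convert': P(A) = 0.1·0.7385 / (0.1·0.7385 + 0.15·0.2615) ≈ 0.6531
After 'does not convert': P(A) = 0.1·0.6531 / (0.1·0.6531 + 0.15·0.3469) ≈ 0.5565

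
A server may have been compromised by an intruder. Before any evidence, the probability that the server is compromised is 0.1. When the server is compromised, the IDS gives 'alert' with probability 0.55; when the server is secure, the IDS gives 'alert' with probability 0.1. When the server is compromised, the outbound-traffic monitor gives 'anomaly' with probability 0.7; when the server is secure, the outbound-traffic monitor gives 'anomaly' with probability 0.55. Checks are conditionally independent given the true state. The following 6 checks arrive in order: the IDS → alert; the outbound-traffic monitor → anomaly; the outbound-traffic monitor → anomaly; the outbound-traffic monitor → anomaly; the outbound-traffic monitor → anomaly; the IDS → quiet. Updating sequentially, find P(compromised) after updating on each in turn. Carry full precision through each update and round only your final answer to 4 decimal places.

0.4450

Each posterior becomes the prior for the next update.
After the IDS='alert': P(compromised) = 0.55·0.1000 / (0.55·0.1000 + 0.1·0.9000) ≈ 0.3793
After the outbound-traffic monitor='anomaly': P(compromised) = 0.7·0.3793 / (0.7·0.3793 + 0.55·0.6207) ≈ 0.4375
After the outbound-traffic monitor='anomaly': P(compromised) = 0.7·0.4375 / (0.7·0.4375 + 0.55·0.5625) ≈ 0.4975
After the outbound-traffic monitor='anomaly': P(compromised) = 0.7·0.4975 / (0.7·0.4975 + 0.55·0.5025) ≈ 0.5575
After the outbound-traffic monitor='anomaly': P(compromised) = 0.7·0.5575 / (0.7·0.5575 + 0.55·0.4425) ≈ 0.6159
After the IDS='quiet': P(compromised) = 0.45·0.6159 / (0.45·0.6159 + 0.9·0.3841) ≈ 0.4450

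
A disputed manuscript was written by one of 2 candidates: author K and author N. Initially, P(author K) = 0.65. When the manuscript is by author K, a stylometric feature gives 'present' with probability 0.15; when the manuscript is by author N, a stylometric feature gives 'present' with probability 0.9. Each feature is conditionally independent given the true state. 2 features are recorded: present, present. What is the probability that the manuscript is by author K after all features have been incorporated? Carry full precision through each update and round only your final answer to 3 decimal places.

0.049

After 'present': P(author K) = 0.15·0.6500 / (0.15·0.6500 + 0.9·0.3500) ≈ 0.2364
After 'present': P(author K) = 0.15·0.2364 / (0.15·0.2364 + 0.9·0.7636) ≈ 0.0491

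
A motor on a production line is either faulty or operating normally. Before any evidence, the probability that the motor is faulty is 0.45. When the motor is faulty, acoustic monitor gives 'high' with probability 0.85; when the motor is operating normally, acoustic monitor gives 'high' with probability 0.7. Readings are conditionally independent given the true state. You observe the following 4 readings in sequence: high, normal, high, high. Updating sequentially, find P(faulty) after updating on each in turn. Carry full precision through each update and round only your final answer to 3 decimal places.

0.423

Apply Bayes' rule sequentially, carrying P(faulty) forward.
After 'high': P(faulty) = 0.85·0.4500 / (0.85·0.4500 + 0.7·0.5500) ≈ 0.4984
After 'normal': P(faulty) = 0.15·0.4984 / (0.15·0.4984 + 0.3·0.5016) ≈ 0.3319
After 'high': P(faulty) = 0.85·0.3319 / (0.85·0.3319 + 0.7·0.6681) ≈ 0.3762
After 'high': P(faulty) = 0.85·0.3762 / (0.85·0.3762 + 0.7·0.6238) ≈ 0.4228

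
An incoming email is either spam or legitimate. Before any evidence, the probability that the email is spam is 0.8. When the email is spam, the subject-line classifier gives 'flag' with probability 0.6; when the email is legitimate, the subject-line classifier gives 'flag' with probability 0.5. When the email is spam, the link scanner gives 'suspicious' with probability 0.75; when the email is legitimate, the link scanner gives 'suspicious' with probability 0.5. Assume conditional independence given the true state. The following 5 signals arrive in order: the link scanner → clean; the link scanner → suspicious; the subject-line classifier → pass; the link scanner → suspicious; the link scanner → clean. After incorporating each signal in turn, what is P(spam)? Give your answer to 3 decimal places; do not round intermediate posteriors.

0.643

After the link scanner='clean': P(spam) = 0.25·0.8000 / (0.25·0.8000 + 0.5·0.2000) ≈ 0.6667
After the link scanner='suspicious': P(spam) = 0.75·0.6667 / (0.75·0.6667 + 0.5·0.3333) ≈ 0.7500
After the subject-line classifier='pass': P(spam) = 0.4·0.7500 / (0.4·0.7500 + 0.5·0.2500) ≈ 0.7059
After the link scanner='suspicious': P(spam) = 0.75·0.7059 / (0.75·0.7059 + 0.5·0.2941) ≈ 0.7826
After the link scanner='clean': P(spam) = 0.25·0.7826 / (0.25·0.7826 + 0.5·0.2174) ≈ 0.6429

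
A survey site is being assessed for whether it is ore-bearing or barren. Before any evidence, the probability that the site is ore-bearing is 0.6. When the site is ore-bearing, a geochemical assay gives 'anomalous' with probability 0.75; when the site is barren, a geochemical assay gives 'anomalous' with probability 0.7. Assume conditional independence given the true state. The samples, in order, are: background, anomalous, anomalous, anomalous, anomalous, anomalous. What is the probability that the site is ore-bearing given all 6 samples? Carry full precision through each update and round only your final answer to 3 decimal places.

0.638

Each posterior becomes the prior for the next update.
After 'background': P(ore) = 0.25·0.6000 / (0.25·0.6000 + 0.3·0.4000) ≈ 0.5556
After 'anomalous': P(ore) = 0.75·0.5556 / (0.75·0.5556 + 0.7·0.4444) ≈ 0.5725
After 'anomalous': P(ore) = 0.75·0.5725 / (0.75·0.5725 + 0.7·0.4275) ≈ 0.5893
After 'anomalous': P(ore) = 0.75·0.5893 / (0.75·0.5893 + 0.7·0.4107) ≈ 0.6059
After 'anomalous': P(ore) = 0.75·0.6059 / (0.75·0.6059 + 0.7·0.3941) ≈ 0.6223
After 'anomalous': P(ore) = 0.75·0.6223 / (0.75·0.6223 + 0.7·0.3777) ≈ 0.6383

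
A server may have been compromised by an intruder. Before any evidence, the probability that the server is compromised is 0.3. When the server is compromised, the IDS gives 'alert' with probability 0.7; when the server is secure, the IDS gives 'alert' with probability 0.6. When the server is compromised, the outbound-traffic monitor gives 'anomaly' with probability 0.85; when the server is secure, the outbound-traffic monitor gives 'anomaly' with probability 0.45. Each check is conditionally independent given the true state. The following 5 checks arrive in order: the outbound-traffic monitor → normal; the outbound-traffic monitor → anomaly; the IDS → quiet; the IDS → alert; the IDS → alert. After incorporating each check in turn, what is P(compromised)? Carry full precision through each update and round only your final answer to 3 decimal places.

0.184

After the outbound-traffic monitor='normal': P(compromised) = 0.15·0.3000 / (0.15·0.3000 + 0.55·0.7000) ≈ 0.1047
After the outbound-traffic monitor='anomaly': P(compromised) = 0.85·0.1047 / (0.85·0.1047 + 0.45·0.8953) ≈ 0.1809
After the IDS='quiet': P(compromised) = 0.3·0.1809 / (0.3·0.1809 + 0.4·0.8191) ≈ 0.1421
After the IDS='alert': P(compromised) = 0.7·0.1421 / (0.7·0.1421 + 0.6·0.8579) ≈ 0.1619
After the IDS='alert': P(compromised) = 0.7·0.1619 / (0.7·0.1619 + 0.6·0.8381) ≈ 0.1839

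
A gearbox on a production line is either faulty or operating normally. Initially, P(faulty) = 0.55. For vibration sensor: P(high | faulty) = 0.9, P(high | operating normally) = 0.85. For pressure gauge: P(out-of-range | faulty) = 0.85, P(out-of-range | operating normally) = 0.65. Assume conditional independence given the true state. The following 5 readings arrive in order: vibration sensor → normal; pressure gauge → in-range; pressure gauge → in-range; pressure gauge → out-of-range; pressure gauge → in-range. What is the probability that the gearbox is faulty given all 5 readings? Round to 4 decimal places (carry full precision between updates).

Apply Bayes' rule sequentially, carrying P(faulty) forward.
After vibration sensor='normal': P(faulty) = 0.1·0.5500 / (0.1·0.5500 + 0.15·0.4500) ≈ 0.4490
After pressure gauge='in-range': P(faulty) = 0.15·0.4490 / (0.15·0.4490 + 0.35·0.5510) ≈ 0.2588
After pressure gauge='in-range': P(faulty) = 0.15·0.2588 / (0.15·0.2588 + 0.35·0.7412) ≈ 0.1302
After pressure gauge='out-of-range': P(faulty) = 0.85·0.1302 / (0.85·0.1302 + 0.65·0.8698) ≈ 0.1637
After pressure gauge='in-range': P(faulty) = 0.15·0.1637 / (0.15·0.1637 + 0.35·0.8363) ≈ 0.0774

0.0774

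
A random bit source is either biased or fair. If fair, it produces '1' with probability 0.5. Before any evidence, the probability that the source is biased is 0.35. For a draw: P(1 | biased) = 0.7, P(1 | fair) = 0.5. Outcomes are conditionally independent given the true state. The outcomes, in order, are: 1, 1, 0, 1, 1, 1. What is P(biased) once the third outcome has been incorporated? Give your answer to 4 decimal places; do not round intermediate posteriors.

After '1': P(biased) = 0.7·0.3500 / (0.7·0.3500 + 0.5·0.6500) ≈ 0.4298
After '1': P(biased) = 0.7·0.4298 / (0.7·0.4298 + 0.5·0.5702) ≈ 0.5135
After '0': P(biased) = 0.3·0.5135 / (0.3·0.5135 + 0.5·0.4865) ≈ 0.3877

0.3877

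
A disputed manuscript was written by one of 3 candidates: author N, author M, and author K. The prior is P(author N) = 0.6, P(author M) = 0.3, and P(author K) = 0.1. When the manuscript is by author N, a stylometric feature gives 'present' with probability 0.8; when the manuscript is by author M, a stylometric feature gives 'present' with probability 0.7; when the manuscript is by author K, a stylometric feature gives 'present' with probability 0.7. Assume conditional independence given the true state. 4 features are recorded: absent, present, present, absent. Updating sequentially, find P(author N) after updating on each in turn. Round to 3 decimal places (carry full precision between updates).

After 'absent': normaliser = 0.2·0.6000 + 0.3·0.3000 + 0.3·0.1000; P(author N) ≈ 0.5000, P(author M) ≈ 0.3750, P(author K) ≈ 0.1250
After 'present': normaliser = 0.8·0.5000 + 0.7·0.3750 + 0.7·0.1250; P(author N) ≈ 0.5333, P(author M) ≈ 0.3500, P(author K) ≈ 0.1167
After 'present': normaliser = 0.8·0.5333 + 0.7·0.3500 + 0.7·0.1167; P(author N) ≈ 0.5664, P(author M) ≈ 0.3252, P(author K) ≈ 0.1084
After 'absent': normaliser = 0.2·0.5664 + 0.3·0.3252 + 0.3·0.1084; P(author N) ≈ 0.4655, P(author M) ≈ 0.4009, P(author K) ≈ 0.1336

0.465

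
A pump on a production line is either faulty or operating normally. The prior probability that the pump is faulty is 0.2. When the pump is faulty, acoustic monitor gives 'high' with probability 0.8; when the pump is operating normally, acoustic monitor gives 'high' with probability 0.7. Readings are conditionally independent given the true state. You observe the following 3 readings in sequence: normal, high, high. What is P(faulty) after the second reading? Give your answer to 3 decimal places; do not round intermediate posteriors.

Each posterior becomes the prior for the next update.
After 'normal': P(faulty) = 0.2·0.2000 / (0.2·0.2000 + 0.3·0.8000) ≈ 0.1429
After 'high': P(faulty) = 0.8·0.1429 / (0.8·0.1429 + 0.7·0.8571) ≈ 0.1600

0.160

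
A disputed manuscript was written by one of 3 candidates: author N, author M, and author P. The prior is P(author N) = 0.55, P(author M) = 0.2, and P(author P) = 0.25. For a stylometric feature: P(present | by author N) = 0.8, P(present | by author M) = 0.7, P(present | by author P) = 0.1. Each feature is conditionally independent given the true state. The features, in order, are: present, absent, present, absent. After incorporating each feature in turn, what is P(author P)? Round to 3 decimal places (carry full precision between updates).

0.081

Apply Bayes' rule sequentially, carrying P(author P) forward.
After 'present': normaliser = 0.8·0.5500 + 0.7·0.2000 + 0.1·0.2500; P(author N) ≈ 0.7273, P(author M) ≈ 0.2314, P(author P) ≈ 0.0413
After 'absent': normaliser = 0.2·0.7273 + 0.3·0.2314 + 0.9·0.0413; P(author N) ≈ 0.5770, P(author M) ≈ 0.2754, P(author P) ≈ 0.1475
After 'present': normaliser = 0.8·0.5770 + 0.7·0.2754 + 0.1·0.1475; P(author N) ≈ 0.6899, P(author M) ≈ 0.2881, P(author P) ≈ 0.0220
After 'absent': normaliser = 0.2·0.6899 + 0.3·0.2881 + 0.9·0.0220; P(author N) ≈ 0.5649, P(author M) ≈ 0.3539, P(author P) ≈ 0.0812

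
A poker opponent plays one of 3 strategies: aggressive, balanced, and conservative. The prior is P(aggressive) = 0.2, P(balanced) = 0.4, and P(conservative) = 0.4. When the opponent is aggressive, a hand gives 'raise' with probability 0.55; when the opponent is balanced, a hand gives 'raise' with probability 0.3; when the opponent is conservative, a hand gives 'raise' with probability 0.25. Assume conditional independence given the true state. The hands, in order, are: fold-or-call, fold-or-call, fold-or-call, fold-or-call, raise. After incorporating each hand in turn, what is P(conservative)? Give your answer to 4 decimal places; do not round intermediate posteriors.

0.4871

Each posterior becomes the prior for the next update.
After 'fold-or-call': normaliser = 0.45·0.2000 + 0.7·0.4000 + 0.75·0.4000; P(aggressive) ≈ 0.1343, P(balanced) ≈ 0.4179, P(conservative) ≈ 0.4478
After 'fold-or-call': normaliser = 0.45·0.1343 + 0.7·0.4179 + 0.75·0.4478; P(aggressive) ≈ 0.0878, P(balanced) ≈ 0.4247, P(conservative) ≈ 0.4875
After 'fold-or-call': normaliser = 0.45·0.0878 + 0.7·0.4247 + 0.75·0.4875; P(aggressive) ≈ 0.0562, P(balanced) ≈ 0.4232, P(conservative) ≈ 0.5206
After 'fold-or-call': normaliser = 0.45·0.0562 + 0.7·0.4232 + 0.75·0.5206; P(aggressive) ≈ 0.0355, P(balanced) ≈ 0.4161, P(conservative) ≈ 0.5484
After 'raise': normaliser = 0.55·0.0355 + 0.3·0.4161 + 0.25·0.5484; P(aggressive) ≈ 0.0694, P(balanced) ≈ 0.4435, P(conservative) ≈ 0.4871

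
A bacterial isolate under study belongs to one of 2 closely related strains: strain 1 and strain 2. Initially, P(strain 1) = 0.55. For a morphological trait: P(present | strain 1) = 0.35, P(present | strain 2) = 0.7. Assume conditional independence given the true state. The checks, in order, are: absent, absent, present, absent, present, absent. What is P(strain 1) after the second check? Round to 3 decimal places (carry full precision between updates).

After 'absent': P(strain 1) = 0.65·0.5500 / (0.65·0.5500 + 0.3·0.4500) ≈ 0.7259
After 'absent': P(strain 1) = 0.65·0.7259 / (0.65·0.7259 + 0.3·0.2741) ≈ 0.8516

0.852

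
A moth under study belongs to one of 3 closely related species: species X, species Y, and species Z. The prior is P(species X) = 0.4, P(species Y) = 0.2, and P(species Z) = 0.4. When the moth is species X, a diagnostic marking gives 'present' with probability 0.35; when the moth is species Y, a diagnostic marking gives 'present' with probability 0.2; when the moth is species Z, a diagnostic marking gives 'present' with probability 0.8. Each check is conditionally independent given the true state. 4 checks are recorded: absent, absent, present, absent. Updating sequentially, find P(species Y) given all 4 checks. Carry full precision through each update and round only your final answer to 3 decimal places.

0.333

After 'absent': normaliser = 0.65·0.4000 + 0.8·0.2000 + 0.2·0.4000; P(species X) ≈ 0.5200, P(species Y) ≈ 0.3200, P(species Z) ≈ 0.1600
After 'absent': normaliser = 0.65·0.5200 + 0.8·0.3200 + 0.2·0.1600; P(species X) ≈ 0.5399, P(species Y) ≈ 0.4089, P(species Z) ≈ 0.0511
After 'present': normaliser = 0.35·0.5399 + 0.2·0.4089 + 0.8·0.0511; P(species X) ≈ 0.6064, P(species Y) ≈ 0.2624, P(species Z) ≈ 0.1312
After 'absent': normaliser = 0.65·0.6064 + 0.8·0.2624 + 0.2·0.1312; P(species X) ≈ 0.6253, P(species Y) ≈ 0.3331, P(species Z) ≈ 0.0416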